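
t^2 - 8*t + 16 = (t - 4)^2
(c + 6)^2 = c^2 + 12*c + 36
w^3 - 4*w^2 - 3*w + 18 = (w - 3)^2*(w + 2)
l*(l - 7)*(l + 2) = l^3 - 5*l^2 - 14*l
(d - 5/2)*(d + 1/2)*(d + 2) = d^3 - 21*d/4 - 5/2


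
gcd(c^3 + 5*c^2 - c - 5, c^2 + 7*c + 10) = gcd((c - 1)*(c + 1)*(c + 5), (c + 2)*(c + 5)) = c + 5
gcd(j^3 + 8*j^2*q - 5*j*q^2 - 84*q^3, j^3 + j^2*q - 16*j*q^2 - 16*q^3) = j + 4*q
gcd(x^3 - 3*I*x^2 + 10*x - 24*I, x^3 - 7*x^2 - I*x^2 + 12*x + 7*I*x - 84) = x^2 - I*x + 12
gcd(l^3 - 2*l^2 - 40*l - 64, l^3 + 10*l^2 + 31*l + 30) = l + 2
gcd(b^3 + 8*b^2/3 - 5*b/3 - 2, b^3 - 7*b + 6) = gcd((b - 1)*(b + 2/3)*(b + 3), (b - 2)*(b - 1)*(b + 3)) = b^2 + 2*b - 3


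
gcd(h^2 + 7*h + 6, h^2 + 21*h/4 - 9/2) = h + 6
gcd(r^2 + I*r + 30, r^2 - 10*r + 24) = 1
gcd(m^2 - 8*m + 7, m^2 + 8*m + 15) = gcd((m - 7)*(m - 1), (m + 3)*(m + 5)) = 1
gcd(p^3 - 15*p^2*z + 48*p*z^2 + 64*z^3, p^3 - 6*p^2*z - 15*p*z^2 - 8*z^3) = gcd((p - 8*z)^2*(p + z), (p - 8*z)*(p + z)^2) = -p^2 + 7*p*z + 8*z^2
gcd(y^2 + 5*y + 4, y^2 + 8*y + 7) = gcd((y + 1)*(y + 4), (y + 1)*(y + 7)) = y + 1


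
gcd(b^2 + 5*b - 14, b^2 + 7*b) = b + 7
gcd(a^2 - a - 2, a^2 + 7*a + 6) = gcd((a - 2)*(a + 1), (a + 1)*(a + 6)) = a + 1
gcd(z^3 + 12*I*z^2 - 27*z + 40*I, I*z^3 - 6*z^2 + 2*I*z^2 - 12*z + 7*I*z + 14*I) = z - I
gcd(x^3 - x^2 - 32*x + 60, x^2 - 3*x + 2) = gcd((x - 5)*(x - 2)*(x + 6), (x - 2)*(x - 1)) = x - 2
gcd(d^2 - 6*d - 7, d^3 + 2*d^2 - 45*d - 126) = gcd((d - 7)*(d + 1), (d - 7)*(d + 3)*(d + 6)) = d - 7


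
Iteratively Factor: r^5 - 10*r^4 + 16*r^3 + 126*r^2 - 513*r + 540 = (r - 3)*(r^4 - 7*r^3 - 5*r^2 + 111*r - 180) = (r - 5)*(r - 3)*(r^3 - 2*r^2 - 15*r + 36) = (r - 5)*(r - 3)^2*(r^2 + r - 12) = (r - 5)*(r - 3)^2*(r + 4)*(r - 3)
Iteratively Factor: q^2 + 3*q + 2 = (q + 2)*(q + 1)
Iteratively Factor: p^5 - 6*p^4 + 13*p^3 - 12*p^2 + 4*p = (p - 2)*(p^4 - 4*p^3 + 5*p^2 - 2*p) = (p - 2)*(p - 1)*(p^3 - 3*p^2 + 2*p) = p*(p - 2)*(p - 1)*(p^2 - 3*p + 2) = p*(p - 2)*(p - 1)^2*(p - 2)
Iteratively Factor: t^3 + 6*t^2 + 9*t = (t + 3)*(t^2 + 3*t) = t*(t + 3)*(t + 3)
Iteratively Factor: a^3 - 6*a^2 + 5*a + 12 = (a + 1)*(a^2 - 7*a + 12) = (a - 3)*(a + 1)*(a - 4)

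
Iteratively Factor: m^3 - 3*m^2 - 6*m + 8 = (m - 1)*(m^2 - 2*m - 8) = (m - 1)*(m + 2)*(m - 4)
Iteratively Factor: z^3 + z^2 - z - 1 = (z - 1)*(z^2 + 2*z + 1) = (z - 1)*(z + 1)*(z + 1)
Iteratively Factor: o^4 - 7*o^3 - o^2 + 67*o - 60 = (o - 5)*(o^3 - 2*o^2 - 11*o + 12) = (o - 5)*(o - 1)*(o^2 - o - 12) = (o - 5)*(o - 1)*(o + 3)*(o - 4)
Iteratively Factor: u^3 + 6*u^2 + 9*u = (u)*(u^2 + 6*u + 9) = u*(u + 3)*(u + 3)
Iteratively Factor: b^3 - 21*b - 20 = (b + 1)*(b^2 - b - 20) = (b - 5)*(b + 1)*(b + 4)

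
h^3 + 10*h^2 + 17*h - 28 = (h - 1)*(h + 4)*(h + 7)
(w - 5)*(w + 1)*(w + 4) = w^3 - 21*w - 20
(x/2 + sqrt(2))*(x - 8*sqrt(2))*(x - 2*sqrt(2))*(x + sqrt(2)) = x^4/2 - 7*sqrt(2)*x^3/2 - 12*x^2 + 28*sqrt(2)*x + 64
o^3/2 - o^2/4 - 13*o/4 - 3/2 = (o/2 + 1)*(o - 3)*(o + 1/2)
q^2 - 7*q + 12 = (q - 4)*(q - 3)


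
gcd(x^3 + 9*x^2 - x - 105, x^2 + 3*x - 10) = x + 5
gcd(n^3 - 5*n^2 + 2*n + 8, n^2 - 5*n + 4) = n - 4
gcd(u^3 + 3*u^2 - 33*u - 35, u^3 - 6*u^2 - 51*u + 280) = u^2 + 2*u - 35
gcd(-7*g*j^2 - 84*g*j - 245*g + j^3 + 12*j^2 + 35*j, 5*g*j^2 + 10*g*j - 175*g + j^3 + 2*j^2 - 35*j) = j + 7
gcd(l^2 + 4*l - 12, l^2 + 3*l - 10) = l - 2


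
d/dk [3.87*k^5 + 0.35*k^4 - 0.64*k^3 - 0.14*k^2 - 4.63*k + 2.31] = 19.35*k^4 + 1.4*k^3 - 1.92*k^2 - 0.28*k - 4.63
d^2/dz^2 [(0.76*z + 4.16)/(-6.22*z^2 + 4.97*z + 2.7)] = ((0.76*z + 4.16)*(12.44*z - 4.97)*(24.88*z - 9.94) + (28.3632*z + 44.196)*(-6.22*z^2 + 4.97*z + 2.7))/(-6.22*z^2 + 4.97*z + 2.7)^3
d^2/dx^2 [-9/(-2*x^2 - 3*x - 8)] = 18*(-4*x^2 - 6*x + (4*x + 3)^2 - 16)/(2*x^2 + 3*x + 8)^3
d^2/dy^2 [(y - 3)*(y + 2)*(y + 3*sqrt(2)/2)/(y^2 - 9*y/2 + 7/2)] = 4*(25*y^3 + 21*sqrt(2)*y^3 - 171*sqrt(2)*y^2 - 147*y^2 + 399*y + 549*sqrt(2)*y - 624*sqrt(2) - 427)/(8*y^6 - 108*y^5 + 570*y^4 - 1485*y^3 + 1995*y^2 - 1323*y + 343)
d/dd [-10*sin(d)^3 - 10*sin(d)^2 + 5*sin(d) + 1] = 5*(-6*sin(d)^2 - 4*sin(d) + 1)*cos(d)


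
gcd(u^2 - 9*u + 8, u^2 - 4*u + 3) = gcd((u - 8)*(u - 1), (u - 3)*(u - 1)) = u - 1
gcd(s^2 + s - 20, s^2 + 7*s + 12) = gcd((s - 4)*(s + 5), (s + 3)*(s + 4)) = 1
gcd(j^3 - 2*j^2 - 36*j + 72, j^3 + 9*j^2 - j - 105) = 1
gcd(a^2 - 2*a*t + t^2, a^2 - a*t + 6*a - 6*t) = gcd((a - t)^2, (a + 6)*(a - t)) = -a + t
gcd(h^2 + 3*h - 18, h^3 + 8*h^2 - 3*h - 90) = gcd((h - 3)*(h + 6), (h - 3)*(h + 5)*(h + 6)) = h^2 + 3*h - 18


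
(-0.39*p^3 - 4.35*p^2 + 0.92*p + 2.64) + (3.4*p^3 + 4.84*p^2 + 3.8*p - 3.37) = 3.01*p^3 + 0.49*p^2 + 4.72*p - 0.73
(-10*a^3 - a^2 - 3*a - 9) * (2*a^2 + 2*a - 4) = -20*a^5 - 22*a^4 + 32*a^3 - 20*a^2 - 6*a + 36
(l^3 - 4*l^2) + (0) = l^3 - 4*l^2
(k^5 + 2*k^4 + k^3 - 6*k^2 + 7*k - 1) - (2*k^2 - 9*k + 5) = k^5 + 2*k^4 + k^3 - 8*k^2 + 16*k - 6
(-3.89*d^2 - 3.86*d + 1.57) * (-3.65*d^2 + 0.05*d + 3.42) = 14.1985*d^4 + 13.8945*d^3 - 19.2273*d^2 - 13.1227*d + 5.3694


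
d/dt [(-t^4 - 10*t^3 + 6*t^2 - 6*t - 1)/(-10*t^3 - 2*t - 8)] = (5*t^6 + 33*t^4 - 24*t^3 + 99*t^2 - 48*t + 23)/(2*(25*t^6 + 10*t^4 + 40*t^3 + t^2 + 8*t + 16))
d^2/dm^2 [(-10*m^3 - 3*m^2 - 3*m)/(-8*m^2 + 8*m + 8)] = 13*m*(2*m^2 + 3*m + 3)/(4*(m^6 - 3*m^5 + 5*m^3 - 3*m - 1))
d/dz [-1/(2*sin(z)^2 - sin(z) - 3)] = (4*sin(z) - 1)*cos(z)/(sin(z) + cos(2*z) + 2)^2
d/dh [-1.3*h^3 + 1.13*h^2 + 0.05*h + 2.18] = -3.9*h^2 + 2.26*h + 0.05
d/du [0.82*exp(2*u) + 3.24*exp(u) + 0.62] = (1.64*exp(u) + 3.24)*exp(u)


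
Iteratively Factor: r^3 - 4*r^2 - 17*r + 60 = (r - 3)*(r^2 - r - 20) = (r - 5)*(r - 3)*(r + 4)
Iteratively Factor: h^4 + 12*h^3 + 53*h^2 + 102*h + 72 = (h + 3)*(h^3 + 9*h^2 + 26*h + 24) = (h + 3)^2*(h^2 + 6*h + 8) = (h + 2)*(h + 3)^2*(h + 4)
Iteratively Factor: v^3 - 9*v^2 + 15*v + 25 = (v - 5)*(v^2 - 4*v - 5) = (v - 5)*(v + 1)*(v - 5)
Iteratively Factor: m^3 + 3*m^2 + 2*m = (m + 2)*(m^2 + m) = (m + 1)*(m + 2)*(m)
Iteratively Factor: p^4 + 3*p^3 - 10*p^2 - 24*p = (p + 4)*(p^3 - p^2 - 6*p) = (p + 2)*(p + 4)*(p^2 - 3*p) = (p - 3)*(p + 2)*(p + 4)*(p)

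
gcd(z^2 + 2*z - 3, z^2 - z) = z - 1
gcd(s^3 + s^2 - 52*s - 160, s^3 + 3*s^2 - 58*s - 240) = s^2 - 3*s - 40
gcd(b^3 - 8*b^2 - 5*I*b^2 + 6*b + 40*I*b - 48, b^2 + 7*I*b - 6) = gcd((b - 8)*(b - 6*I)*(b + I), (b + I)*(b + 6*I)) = b + I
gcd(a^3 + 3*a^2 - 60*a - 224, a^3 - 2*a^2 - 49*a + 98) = a + 7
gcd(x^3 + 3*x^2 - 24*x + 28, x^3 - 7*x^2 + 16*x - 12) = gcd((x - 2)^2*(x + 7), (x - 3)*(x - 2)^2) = x^2 - 4*x + 4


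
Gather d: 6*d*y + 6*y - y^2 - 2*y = 6*d*y - y^2 + 4*y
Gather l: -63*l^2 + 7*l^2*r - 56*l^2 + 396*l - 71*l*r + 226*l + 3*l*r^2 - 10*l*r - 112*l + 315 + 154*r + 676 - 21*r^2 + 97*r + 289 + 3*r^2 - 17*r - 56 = l^2*(7*r - 119) + l*(3*r^2 - 81*r + 510) - 18*r^2 + 234*r + 1224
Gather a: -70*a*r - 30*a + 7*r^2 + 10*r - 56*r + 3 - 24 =a*(-70*r - 30) + 7*r^2 - 46*r - 21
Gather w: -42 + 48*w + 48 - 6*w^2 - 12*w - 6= -6*w^2 + 36*w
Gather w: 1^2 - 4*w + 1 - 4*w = 2 - 8*w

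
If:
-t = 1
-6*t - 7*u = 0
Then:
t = -1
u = 6/7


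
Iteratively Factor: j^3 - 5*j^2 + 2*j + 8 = (j - 4)*(j^2 - j - 2) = (j - 4)*(j - 2)*(j + 1)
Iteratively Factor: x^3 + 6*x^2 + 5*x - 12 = (x - 1)*(x^2 + 7*x + 12) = (x - 1)*(x + 4)*(x + 3)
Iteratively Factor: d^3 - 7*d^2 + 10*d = (d - 5)*(d^2 - 2*d) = (d - 5)*(d - 2)*(d)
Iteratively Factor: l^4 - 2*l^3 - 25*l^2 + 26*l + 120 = (l + 4)*(l^3 - 6*l^2 - l + 30) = (l - 5)*(l + 4)*(l^2 - l - 6) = (l - 5)*(l + 2)*(l + 4)*(l - 3)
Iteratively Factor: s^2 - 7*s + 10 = (s - 5)*(s - 2)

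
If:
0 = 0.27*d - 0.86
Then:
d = 3.19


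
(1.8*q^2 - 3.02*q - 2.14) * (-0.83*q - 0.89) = -1.494*q^3 + 0.9046*q^2 + 4.464*q + 1.9046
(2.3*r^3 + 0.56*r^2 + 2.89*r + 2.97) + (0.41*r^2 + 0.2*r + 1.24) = 2.3*r^3 + 0.97*r^2 + 3.09*r + 4.21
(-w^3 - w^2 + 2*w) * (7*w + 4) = -7*w^4 - 11*w^3 + 10*w^2 + 8*w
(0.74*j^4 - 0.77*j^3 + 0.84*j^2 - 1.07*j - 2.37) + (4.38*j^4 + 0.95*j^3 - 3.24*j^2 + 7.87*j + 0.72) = 5.12*j^4 + 0.18*j^3 - 2.4*j^2 + 6.8*j - 1.65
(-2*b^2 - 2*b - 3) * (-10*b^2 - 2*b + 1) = 20*b^4 + 24*b^3 + 32*b^2 + 4*b - 3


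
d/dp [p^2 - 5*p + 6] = 2*p - 5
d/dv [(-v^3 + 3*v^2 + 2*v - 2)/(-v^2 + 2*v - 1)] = (v^3 - 3*v^2 + 8*v - 2)/(v^3 - 3*v^2 + 3*v - 1)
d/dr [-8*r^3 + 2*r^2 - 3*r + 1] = -24*r^2 + 4*r - 3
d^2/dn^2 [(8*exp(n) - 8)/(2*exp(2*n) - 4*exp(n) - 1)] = (32*exp(4*n) - 64*exp(3*n) + 288*exp(2*n) - 224*exp(n) + 40)*exp(n)/(8*exp(6*n) - 48*exp(5*n) + 84*exp(4*n) - 16*exp(3*n) - 42*exp(2*n) - 12*exp(n) - 1)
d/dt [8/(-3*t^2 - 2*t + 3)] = 16*(3*t + 1)/(3*t^2 + 2*t - 3)^2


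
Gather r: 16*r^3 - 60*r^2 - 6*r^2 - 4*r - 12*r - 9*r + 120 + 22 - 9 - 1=16*r^3 - 66*r^2 - 25*r + 132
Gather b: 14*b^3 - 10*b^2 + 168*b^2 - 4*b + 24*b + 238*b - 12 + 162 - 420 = 14*b^3 + 158*b^2 + 258*b - 270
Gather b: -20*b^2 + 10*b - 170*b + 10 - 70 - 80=-20*b^2 - 160*b - 140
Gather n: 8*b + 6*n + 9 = 8*b + 6*n + 9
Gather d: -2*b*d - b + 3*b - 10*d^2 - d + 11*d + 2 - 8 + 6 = 2*b - 10*d^2 + d*(10 - 2*b)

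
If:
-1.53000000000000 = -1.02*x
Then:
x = 1.50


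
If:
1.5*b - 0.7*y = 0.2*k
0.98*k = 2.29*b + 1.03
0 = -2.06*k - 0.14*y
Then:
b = -0.42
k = 0.06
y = -0.92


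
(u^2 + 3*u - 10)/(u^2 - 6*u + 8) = (u + 5)/(u - 4)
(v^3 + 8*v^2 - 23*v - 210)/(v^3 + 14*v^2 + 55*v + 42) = (v - 5)/(v + 1)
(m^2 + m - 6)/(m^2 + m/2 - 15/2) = 2*(m - 2)/(2*m - 5)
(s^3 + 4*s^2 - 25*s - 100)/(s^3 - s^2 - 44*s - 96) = (s^2 - 25)/(s^2 - 5*s - 24)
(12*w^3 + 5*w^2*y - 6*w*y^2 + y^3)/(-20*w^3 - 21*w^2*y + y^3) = (12*w^2 - 7*w*y + y^2)/(-20*w^2 - w*y + y^2)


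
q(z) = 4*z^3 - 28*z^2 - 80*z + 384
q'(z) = 12*z^2 - 56*z - 80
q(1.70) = 186.73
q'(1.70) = -140.52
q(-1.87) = 409.53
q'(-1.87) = 66.68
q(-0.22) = 400.20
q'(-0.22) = -67.10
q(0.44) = 343.72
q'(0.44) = -102.32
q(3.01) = -1.40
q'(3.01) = -139.84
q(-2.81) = 298.96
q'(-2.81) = 172.11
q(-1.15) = 432.89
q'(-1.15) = 0.27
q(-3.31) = 196.97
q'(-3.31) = 236.83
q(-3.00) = 264.00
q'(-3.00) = 196.00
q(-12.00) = -9600.00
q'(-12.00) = 2320.00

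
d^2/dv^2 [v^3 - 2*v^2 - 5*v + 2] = 6*v - 4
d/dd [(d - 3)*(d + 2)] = 2*d - 1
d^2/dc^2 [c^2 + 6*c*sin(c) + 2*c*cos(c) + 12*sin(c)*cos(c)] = -6*c*sin(c) - 2*c*cos(c) - 4*sin(c) - 24*sin(2*c) + 12*cos(c) + 2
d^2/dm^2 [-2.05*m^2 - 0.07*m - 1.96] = -4.10000000000000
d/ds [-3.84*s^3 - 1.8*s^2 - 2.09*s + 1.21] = -11.52*s^2 - 3.6*s - 2.09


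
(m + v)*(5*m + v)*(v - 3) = 5*m^2*v - 15*m^2 + 6*m*v^2 - 18*m*v + v^3 - 3*v^2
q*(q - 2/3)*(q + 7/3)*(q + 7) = q^4 + 26*q^3/3 + 91*q^2/9 - 98*q/9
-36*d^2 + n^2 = (-6*d + n)*(6*d + n)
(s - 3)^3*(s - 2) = s^4 - 11*s^3 + 45*s^2 - 81*s + 54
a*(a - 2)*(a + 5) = a^3 + 3*a^2 - 10*a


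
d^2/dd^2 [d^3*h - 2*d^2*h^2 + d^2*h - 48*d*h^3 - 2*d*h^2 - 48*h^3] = 2*h*(3*d - 2*h + 1)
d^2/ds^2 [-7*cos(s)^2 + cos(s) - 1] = -cos(s) + 14*cos(2*s)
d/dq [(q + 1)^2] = 2*q + 2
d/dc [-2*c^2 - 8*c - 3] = -4*c - 8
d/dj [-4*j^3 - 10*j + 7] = -12*j^2 - 10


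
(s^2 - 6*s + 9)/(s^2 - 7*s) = (s^2 - 6*s + 9)/(s*(s - 7))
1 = 1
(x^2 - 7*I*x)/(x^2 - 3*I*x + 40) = x*(x - 7*I)/(x^2 - 3*I*x + 40)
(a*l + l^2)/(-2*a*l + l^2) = (-a - l)/(2*a - l)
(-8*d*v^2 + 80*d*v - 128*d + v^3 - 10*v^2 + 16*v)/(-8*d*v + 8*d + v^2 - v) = (v^2 - 10*v + 16)/(v - 1)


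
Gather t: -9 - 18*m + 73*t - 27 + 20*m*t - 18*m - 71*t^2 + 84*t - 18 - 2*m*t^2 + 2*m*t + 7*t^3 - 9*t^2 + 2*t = -36*m + 7*t^3 + t^2*(-2*m - 80) + t*(22*m + 159) - 54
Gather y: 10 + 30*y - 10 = 30*y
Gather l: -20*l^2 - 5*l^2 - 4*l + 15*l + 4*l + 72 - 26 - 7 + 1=-25*l^2 + 15*l + 40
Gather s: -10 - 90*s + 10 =-90*s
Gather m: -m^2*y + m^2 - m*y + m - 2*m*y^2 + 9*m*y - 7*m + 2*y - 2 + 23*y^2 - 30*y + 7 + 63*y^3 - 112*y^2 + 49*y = m^2*(1 - y) + m*(-2*y^2 + 8*y - 6) + 63*y^3 - 89*y^2 + 21*y + 5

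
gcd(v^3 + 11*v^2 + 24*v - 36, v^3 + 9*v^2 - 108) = v^2 + 12*v + 36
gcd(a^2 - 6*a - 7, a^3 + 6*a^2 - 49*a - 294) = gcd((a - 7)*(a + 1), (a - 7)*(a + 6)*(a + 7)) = a - 7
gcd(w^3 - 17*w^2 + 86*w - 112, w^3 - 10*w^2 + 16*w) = w^2 - 10*w + 16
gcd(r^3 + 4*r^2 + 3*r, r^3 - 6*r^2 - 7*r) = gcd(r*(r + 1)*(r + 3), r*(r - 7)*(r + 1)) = r^2 + r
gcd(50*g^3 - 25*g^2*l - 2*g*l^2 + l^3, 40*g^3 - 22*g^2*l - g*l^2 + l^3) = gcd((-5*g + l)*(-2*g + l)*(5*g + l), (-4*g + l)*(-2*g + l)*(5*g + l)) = 10*g^2 - 3*g*l - l^2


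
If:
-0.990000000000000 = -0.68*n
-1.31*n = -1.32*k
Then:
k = 1.44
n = 1.46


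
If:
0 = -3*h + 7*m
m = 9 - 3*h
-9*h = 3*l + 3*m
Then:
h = 21/8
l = -9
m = 9/8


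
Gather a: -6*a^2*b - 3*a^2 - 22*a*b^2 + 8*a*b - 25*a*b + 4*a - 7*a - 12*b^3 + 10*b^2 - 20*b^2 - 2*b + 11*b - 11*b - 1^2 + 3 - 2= a^2*(-6*b - 3) + a*(-22*b^2 - 17*b - 3) - 12*b^3 - 10*b^2 - 2*b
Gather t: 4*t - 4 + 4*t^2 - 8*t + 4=4*t^2 - 4*t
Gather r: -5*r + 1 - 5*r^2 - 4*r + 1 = -5*r^2 - 9*r + 2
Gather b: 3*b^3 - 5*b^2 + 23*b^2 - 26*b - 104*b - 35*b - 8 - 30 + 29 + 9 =3*b^3 + 18*b^2 - 165*b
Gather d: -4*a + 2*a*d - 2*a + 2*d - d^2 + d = -6*a - d^2 + d*(2*a + 3)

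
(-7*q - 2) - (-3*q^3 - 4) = 3*q^3 - 7*q + 2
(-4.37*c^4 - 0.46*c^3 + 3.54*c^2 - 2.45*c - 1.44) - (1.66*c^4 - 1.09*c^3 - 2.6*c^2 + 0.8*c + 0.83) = -6.03*c^4 + 0.63*c^3 + 6.14*c^2 - 3.25*c - 2.27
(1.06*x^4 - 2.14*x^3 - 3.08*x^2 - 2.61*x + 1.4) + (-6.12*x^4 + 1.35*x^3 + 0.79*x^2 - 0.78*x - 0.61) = -5.06*x^4 - 0.79*x^3 - 2.29*x^2 - 3.39*x + 0.79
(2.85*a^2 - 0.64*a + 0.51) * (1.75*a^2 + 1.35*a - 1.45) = 4.9875*a^4 + 2.7275*a^3 - 4.104*a^2 + 1.6165*a - 0.7395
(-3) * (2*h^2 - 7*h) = -6*h^2 + 21*h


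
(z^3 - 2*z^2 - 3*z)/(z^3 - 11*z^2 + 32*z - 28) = z*(z^2 - 2*z - 3)/(z^3 - 11*z^2 + 32*z - 28)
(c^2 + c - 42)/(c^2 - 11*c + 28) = (c^2 + c - 42)/(c^2 - 11*c + 28)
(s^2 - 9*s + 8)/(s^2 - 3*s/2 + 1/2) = 2*(s - 8)/(2*s - 1)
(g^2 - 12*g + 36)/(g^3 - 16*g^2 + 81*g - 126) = (g - 6)/(g^2 - 10*g + 21)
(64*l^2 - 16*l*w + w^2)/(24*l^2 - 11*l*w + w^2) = (-8*l + w)/(-3*l + w)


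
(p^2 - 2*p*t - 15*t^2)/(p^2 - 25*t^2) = (p + 3*t)/(p + 5*t)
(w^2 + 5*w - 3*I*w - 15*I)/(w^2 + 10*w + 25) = (w - 3*I)/(w + 5)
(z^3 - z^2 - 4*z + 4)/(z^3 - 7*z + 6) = (z + 2)/(z + 3)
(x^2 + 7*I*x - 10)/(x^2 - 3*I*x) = (x^2 + 7*I*x - 10)/(x*(x - 3*I))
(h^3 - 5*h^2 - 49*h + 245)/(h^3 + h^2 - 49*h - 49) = (h - 5)/(h + 1)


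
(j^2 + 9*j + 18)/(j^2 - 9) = (j + 6)/(j - 3)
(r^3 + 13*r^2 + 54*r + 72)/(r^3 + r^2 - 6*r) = (r^2 + 10*r + 24)/(r*(r - 2))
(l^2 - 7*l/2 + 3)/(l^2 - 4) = (l - 3/2)/(l + 2)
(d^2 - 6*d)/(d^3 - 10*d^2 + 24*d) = 1/(d - 4)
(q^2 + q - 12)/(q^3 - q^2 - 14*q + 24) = 1/(q - 2)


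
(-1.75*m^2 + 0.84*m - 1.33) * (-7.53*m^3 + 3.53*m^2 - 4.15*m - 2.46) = 13.1775*m^5 - 12.5027*m^4 + 20.2426*m^3 - 3.8759*m^2 + 3.4531*m + 3.2718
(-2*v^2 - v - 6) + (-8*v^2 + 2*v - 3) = -10*v^2 + v - 9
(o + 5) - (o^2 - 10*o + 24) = -o^2 + 11*o - 19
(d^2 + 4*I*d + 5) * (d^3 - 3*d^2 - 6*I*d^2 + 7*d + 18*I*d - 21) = d^5 - 3*d^4 - 2*I*d^4 + 36*d^3 + 6*I*d^3 - 108*d^2 - 2*I*d^2 + 35*d + 6*I*d - 105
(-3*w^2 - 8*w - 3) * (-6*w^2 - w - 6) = 18*w^4 + 51*w^3 + 44*w^2 + 51*w + 18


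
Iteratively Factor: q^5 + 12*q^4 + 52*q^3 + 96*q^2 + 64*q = (q + 2)*(q^4 + 10*q^3 + 32*q^2 + 32*q) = (q + 2)^2*(q^3 + 8*q^2 + 16*q) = (q + 2)^2*(q + 4)*(q^2 + 4*q) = (q + 2)^2*(q + 4)^2*(q)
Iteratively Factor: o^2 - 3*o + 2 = (o - 1)*(o - 2)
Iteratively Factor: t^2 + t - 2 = (t - 1)*(t + 2)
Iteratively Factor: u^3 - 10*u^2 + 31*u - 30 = (u - 2)*(u^2 - 8*u + 15) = (u - 3)*(u - 2)*(u - 5)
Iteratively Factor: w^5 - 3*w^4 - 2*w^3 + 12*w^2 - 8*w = (w - 1)*(w^4 - 2*w^3 - 4*w^2 + 8*w) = w*(w - 1)*(w^3 - 2*w^2 - 4*w + 8) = w*(w - 2)*(w - 1)*(w^2 - 4) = w*(w - 2)*(w - 1)*(w + 2)*(w - 2)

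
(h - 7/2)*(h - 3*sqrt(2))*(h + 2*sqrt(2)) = h^3 - 7*h^2/2 - sqrt(2)*h^2 - 12*h + 7*sqrt(2)*h/2 + 42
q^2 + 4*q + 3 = (q + 1)*(q + 3)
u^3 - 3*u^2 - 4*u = u*(u - 4)*(u + 1)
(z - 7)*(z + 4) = z^2 - 3*z - 28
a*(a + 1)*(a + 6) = a^3 + 7*a^2 + 6*a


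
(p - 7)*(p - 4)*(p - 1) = p^3 - 12*p^2 + 39*p - 28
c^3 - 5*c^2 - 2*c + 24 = (c - 4)*(c - 3)*(c + 2)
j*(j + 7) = j^2 + 7*j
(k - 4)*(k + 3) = k^2 - k - 12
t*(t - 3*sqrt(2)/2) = t^2 - 3*sqrt(2)*t/2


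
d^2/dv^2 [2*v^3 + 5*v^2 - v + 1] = 12*v + 10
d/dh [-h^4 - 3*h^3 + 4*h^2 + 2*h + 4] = -4*h^3 - 9*h^2 + 8*h + 2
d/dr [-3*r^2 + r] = 1 - 6*r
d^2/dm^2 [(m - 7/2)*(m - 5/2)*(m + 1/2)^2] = 12*m^2 - 30*m + 6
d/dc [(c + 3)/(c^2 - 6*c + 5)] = (c^2 - 6*c - 2*(c - 3)*(c + 3) + 5)/(c^2 - 6*c + 5)^2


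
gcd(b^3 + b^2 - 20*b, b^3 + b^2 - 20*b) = b^3 + b^2 - 20*b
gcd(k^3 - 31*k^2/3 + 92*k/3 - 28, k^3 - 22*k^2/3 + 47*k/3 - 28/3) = k - 7/3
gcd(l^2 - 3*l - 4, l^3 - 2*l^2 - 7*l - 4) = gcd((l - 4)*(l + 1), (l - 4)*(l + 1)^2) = l^2 - 3*l - 4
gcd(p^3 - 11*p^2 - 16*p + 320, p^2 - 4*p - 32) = p - 8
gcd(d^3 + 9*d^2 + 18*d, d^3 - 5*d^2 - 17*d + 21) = d + 3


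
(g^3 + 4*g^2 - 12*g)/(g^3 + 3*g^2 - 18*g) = (g - 2)/(g - 3)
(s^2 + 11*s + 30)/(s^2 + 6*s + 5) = (s + 6)/(s + 1)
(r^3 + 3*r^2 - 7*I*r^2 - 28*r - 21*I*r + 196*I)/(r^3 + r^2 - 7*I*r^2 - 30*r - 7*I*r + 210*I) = (r^2 + 3*r - 28)/(r^2 + r - 30)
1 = 1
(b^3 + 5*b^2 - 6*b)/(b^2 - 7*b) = (b^2 + 5*b - 6)/(b - 7)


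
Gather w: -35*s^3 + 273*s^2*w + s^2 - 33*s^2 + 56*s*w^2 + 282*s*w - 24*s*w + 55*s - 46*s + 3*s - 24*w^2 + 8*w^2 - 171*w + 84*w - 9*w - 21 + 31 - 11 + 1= -35*s^3 - 32*s^2 + 12*s + w^2*(56*s - 16) + w*(273*s^2 + 258*s - 96)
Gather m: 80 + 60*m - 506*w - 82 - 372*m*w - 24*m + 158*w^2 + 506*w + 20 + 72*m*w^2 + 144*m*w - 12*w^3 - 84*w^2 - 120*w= m*(72*w^2 - 228*w + 36) - 12*w^3 + 74*w^2 - 120*w + 18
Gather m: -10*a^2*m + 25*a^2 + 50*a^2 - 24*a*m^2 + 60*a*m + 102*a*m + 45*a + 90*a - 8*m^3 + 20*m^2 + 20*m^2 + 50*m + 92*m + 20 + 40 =75*a^2 + 135*a - 8*m^3 + m^2*(40 - 24*a) + m*(-10*a^2 + 162*a + 142) + 60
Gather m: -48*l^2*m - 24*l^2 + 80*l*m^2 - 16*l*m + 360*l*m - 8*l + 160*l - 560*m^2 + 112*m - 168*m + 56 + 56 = -24*l^2 + 152*l + m^2*(80*l - 560) + m*(-48*l^2 + 344*l - 56) + 112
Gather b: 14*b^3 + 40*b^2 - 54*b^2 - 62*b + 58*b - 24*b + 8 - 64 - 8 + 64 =14*b^3 - 14*b^2 - 28*b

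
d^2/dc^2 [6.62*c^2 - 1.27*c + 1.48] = 13.2400000000000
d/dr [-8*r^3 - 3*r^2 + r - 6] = -24*r^2 - 6*r + 1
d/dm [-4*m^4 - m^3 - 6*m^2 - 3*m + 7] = -16*m^3 - 3*m^2 - 12*m - 3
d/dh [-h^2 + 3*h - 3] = 3 - 2*h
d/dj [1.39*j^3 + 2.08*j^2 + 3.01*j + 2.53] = 4.17*j^2 + 4.16*j + 3.01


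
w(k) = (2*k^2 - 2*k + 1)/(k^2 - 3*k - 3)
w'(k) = (3 - 2*k)*(2*k^2 - 2*k + 1)/(k^2 - 3*k - 3)^2 + (4*k - 2)/(k^2 - 3*k - 3)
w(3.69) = -45.94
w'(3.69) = -471.42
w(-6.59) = 1.68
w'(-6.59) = -0.02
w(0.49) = -0.12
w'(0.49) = 0.07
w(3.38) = -9.96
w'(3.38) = -28.55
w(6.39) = 3.74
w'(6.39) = -0.70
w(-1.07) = 4.01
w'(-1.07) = 10.57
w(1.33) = -0.36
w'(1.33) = -0.61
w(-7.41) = 1.69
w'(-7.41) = -0.02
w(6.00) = 4.07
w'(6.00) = -0.97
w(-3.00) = 1.67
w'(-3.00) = 0.07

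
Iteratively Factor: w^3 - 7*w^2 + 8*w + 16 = (w + 1)*(w^2 - 8*w + 16) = (w - 4)*(w + 1)*(w - 4)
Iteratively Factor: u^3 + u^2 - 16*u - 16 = (u - 4)*(u^2 + 5*u + 4) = (u - 4)*(u + 4)*(u + 1)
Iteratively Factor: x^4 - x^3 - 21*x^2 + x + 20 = (x + 4)*(x^3 - 5*x^2 - x + 5) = (x - 1)*(x + 4)*(x^2 - 4*x - 5) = (x - 5)*(x - 1)*(x + 4)*(x + 1)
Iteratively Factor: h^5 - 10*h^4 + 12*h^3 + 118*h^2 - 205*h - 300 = (h - 5)*(h^4 - 5*h^3 - 13*h^2 + 53*h + 60) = (h - 5)*(h + 1)*(h^3 - 6*h^2 - 7*h + 60) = (h - 5)*(h - 4)*(h + 1)*(h^2 - 2*h - 15) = (h - 5)^2*(h - 4)*(h + 1)*(h + 3)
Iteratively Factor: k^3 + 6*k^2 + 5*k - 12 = (k + 3)*(k^2 + 3*k - 4) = (k - 1)*(k + 3)*(k + 4)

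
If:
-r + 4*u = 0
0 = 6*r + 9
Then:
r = -3/2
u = -3/8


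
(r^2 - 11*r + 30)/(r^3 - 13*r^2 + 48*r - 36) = (r - 5)/(r^2 - 7*r + 6)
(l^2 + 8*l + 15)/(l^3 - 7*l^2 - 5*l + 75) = (l + 5)/(l^2 - 10*l + 25)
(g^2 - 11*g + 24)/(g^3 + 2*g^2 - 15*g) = (g - 8)/(g*(g + 5))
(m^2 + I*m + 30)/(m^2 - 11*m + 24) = (m^2 + I*m + 30)/(m^2 - 11*m + 24)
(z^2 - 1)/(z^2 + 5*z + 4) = (z - 1)/(z + 4)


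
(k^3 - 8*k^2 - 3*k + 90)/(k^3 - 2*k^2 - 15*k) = (k - 6)/k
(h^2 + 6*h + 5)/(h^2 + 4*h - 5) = (h + 1)/(h - 1)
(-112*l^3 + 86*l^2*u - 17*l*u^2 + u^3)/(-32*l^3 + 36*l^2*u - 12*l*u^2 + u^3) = (-7*l + u)/(-2*l + u)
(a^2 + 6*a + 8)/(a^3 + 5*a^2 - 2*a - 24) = (a + 2)/(a^2 + a - 6)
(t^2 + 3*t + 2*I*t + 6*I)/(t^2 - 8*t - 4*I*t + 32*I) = (t^2 + t*(3 + 2*I) + 6*I)/(t^2 - 4*t*(2 + I) + 32*I)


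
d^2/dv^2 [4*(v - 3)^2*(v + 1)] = 24*v - 40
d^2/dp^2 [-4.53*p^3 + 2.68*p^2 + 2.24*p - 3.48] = 5.36 - 27.18*p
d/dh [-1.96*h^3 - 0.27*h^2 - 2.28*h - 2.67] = -5.88*h^2 - 0.54*h - 2.28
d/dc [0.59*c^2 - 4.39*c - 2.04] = 1.18*c - 4.39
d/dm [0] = 0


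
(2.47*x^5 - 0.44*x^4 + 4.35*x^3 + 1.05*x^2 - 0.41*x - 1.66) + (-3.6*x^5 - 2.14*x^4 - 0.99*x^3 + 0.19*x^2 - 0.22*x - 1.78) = -1.13*x^5 - 2.58*x^4 + 3.36*x^3 + 1.24*x^2 - 0.63*x - 3.44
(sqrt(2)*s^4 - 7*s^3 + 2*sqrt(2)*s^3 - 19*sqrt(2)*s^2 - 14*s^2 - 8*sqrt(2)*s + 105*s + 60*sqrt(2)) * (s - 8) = sqrt(2)*s^5 - 6*sqrt(2)*s^4 - 7*s^4 - 35*sqrt(2)*s^3 + 42*s^3 + 144*sqrt(2)*s^2 + 217*s^2 - 840*s + 124*sqrt(2)*s - 480*sqrt(2)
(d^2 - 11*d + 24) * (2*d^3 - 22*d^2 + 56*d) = 2*d^5 - 44*d^4 + 346*d^3 - 1144*d^2 + 1344*d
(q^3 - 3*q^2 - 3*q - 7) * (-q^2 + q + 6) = -q^5 + 4*q^4 + 6*q^3 - 14*q^2 - 25*q - 42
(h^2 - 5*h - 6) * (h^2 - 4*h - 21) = h^4 - 9*h^3 - 7*h^2 + 129*h + 126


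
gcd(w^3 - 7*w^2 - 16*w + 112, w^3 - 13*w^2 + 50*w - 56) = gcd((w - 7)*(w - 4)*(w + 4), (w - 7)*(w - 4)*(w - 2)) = w^2 - 11*w + 28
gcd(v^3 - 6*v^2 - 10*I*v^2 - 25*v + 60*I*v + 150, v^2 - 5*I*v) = v - 5*I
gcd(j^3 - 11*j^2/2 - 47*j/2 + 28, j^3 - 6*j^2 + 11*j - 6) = j - 1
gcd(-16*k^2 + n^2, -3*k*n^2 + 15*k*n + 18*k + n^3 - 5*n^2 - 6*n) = 1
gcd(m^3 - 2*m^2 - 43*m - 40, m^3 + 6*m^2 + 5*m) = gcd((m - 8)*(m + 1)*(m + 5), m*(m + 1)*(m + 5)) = m^2 + 6*m + 5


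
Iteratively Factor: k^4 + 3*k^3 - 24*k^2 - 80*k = (k + 4)*(k^3 - k^2 - 20*k) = k*(k + 4)*(k^2 - k - 20) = k*(k + 4)^2*(k - 5)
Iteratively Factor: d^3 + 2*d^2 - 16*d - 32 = (d + 2)*(d^2 - 16) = (d - 4)*(d + 2)*(d + 4)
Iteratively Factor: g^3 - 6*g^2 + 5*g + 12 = (g - 3)*(g^2 - 3*g - 4) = (g - 3)*(g + 1)*(g - 4)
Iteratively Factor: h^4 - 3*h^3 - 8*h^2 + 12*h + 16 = (h + 2)*(h^3 - 5*h^2 + 2*h + 8) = (h - 4)*(h + 2)*(h^2 - h - 2) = (h - 4)*(h + 1)*(h + 2)*(h - 2)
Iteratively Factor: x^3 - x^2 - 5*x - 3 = (x - 3)*(x^2 + 2*x + 1) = (x - 3)*(x + 1)*(x + 1)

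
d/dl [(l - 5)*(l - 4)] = 2*l - 9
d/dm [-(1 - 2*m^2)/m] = 2 + m^(-2)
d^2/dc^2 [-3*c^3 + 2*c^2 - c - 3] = 4 - 18*c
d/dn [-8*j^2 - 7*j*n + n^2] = -7*j + 2*n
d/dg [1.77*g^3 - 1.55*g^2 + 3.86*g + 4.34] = 5.31*g^2 - 3.1*g + 3.86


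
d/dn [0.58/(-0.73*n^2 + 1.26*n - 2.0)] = (0.8468*n - 0.7308)/(0.73*n^2 - 1.26*n + 2.0)^2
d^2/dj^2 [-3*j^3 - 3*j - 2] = -18*j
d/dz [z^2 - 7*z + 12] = 2*z - 7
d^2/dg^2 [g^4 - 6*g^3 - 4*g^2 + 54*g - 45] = 12*g^2 - 36*g - 8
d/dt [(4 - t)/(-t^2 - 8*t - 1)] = (t^2 + 8*t - 2*(t - 4)*(t + 4) + 1)/(t^2 + 8*t + 1)^2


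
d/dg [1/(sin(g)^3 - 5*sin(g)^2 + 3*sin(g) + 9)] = (1 - 3*sin(g))*cos(g)/((sin(g) - 3)^3*(sin(g) + 1)^2)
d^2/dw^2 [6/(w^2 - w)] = 12*(-w*(w - 1) + (2*w - 1)^2)/(w^3*(w - 1)^3)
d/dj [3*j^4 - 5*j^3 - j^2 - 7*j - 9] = 12*j^3 - 15*j^2 - 2*j - 7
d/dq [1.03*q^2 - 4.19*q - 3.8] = 2.06*q - 4.19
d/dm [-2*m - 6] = -2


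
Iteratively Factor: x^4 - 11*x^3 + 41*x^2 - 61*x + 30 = (x - 3)*(x^3 - 8*x^2 + 17*x - 10) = (x - 3)*(x - 2)*(x^2 - 6*x + 5) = (x - 3)*(x - 2)*(x - 1)*(x - 5)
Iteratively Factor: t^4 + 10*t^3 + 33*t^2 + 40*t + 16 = (t + 1)*(t^3 + 9*t^2 + 24*t + 16) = (t + 1)^2*(t^2 + 8*t + 16) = (t + 1)^2*(t + 4)*(t + 4)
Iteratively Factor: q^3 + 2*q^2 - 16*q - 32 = (q - 4)*(q^2 + 6*q + 8) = (q - 4)*(q + 2)*(q + 4)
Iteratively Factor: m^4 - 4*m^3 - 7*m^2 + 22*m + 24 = (m + 1)*(m^3 - 5*m^2 - 2*m + 24) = (m - 3)*(m + 1)*(m^2 - 2*m - 8) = (m - 4)*(m - 3)*(m + 1)*(m + 2)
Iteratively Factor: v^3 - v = (v + 1)*(v^2 - v) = (v - 1)*(v + 1)*(v)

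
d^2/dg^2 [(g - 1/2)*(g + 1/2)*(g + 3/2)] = 6*g + 3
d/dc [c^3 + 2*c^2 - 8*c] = 3*c^2 + 4*c - 8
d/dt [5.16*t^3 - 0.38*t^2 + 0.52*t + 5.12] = 15.48*t^2 - 0.76*t + 0.52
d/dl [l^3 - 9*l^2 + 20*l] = 3*l^2 - 18*l + 20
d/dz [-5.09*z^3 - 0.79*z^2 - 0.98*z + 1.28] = -15.27*z^2 - 1.58*z - 0.98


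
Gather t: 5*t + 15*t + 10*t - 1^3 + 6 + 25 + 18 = 30*t + 48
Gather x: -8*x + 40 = 40 - 8*x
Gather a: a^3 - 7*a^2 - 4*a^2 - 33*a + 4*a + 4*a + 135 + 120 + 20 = a^3 - 11*a^2 - 25*a + 275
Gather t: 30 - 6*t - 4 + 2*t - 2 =24 - 4*t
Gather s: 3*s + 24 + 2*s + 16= 5*s + 40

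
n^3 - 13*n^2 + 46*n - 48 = (n - 8)*(n - 3)*(n - 2)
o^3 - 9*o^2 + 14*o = o*(o - 7)*(o - 2)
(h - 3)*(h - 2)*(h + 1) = h^3 - 4*h^2 + h + 6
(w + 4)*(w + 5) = w^2 + 9*w + 20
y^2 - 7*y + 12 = (y - 4)*(y - 3)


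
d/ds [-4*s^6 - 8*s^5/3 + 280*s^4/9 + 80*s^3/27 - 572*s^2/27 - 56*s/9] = -24*s^5 - 40*s^4/3 + 1120*s^3/9 + 80*s^2/9 - 1144*s/27 - 56/9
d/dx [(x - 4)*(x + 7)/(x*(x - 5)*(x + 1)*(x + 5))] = 2*(-x^5 - 5*x^4 + 53*x^3 + 67*x^2 - 700*x - 350)/(x^2*(x^6 + 2*x^5 - 49*x^4 - 100*x^3 + 575*x^2 + 1250*x + 625))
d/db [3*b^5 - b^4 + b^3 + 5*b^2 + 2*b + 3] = 15*b^4 - 4*b^3 + 3*b^2 + 10*b + 2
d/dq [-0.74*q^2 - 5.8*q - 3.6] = -1.48*q - 5.8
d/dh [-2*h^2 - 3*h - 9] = -4*h - 3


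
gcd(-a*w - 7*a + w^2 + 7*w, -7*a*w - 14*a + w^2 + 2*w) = 1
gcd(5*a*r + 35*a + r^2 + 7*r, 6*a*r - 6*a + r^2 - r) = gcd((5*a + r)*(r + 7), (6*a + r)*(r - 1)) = 1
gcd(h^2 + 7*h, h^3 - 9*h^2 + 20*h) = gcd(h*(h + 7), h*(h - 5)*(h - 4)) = h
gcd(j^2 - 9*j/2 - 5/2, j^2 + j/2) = j + 1/2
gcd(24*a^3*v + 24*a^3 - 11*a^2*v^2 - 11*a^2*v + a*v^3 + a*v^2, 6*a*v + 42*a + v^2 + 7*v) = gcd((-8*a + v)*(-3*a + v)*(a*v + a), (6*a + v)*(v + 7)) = 1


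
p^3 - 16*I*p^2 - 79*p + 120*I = (p - 8*I)*(p - 5*I)*(p - 3*I)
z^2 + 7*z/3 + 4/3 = (z + 1)*(z + 4/3)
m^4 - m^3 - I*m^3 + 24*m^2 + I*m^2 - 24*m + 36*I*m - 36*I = (m - 1)*(m - 6*I)*(m + 2*I)*(m + 3*I)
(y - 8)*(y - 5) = y^2 - 13*y + 40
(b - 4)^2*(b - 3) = b^3 - 11*b^2 + 40*b - 48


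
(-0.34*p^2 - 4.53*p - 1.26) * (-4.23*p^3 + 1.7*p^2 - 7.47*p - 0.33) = 1.4382*p^5 + 18.5839*p^4 + 0.1686*p^3 + 31.8093*p^2 + 10.9071*p + 0.4158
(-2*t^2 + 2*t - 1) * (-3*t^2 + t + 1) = 6*t^4 - 8*t^3 + 3*t^2 + t - 1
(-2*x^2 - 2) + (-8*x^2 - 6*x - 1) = -10*x^2 - 6*x - 3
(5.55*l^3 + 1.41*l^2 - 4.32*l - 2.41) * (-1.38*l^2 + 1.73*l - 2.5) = -7.659*l^5 + 7.6557*l^4 - 5.4741*l^3 - 7.6728*l^2 + 6.6307*l + 6.025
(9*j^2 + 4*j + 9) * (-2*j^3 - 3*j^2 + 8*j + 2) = -18*j^5 - 35*j^4 + 42*j^3 + 23*j^2 + 80*j + 18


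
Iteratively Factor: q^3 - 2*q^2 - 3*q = (q)*(q^2 - 2*q - 3) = q*(q + 1)*(q - 3)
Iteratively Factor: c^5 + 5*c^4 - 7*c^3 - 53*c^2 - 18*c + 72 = (c + 3)*(c^4 + 2*c^3 - 13*c^2 - 14*c + 24) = (c - 3)*(c + 3)*(c^3 + 5*c^2 + 2*c - 8) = (c - 3)*(c + 2)*(c + 3)*(c^2 + 3*c - 4) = (c - 3)*(c + 2)*(c + 3)*(c + 4)*(c - 1)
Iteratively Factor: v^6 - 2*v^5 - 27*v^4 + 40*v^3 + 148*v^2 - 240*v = (v - 2)*(v^5 - 27*v^3 - 14*v^2 + 120*v) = (v - 2)*(v + 3)*(v^4 - 3*v^3 - 18*v^2 + 40*v) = (v - 2)*(v + 3)*(v + 4)*(v^3 - 7*v^2 + 10*v) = (v - 5)*(v - 2)*(v + 3)*(v + 4)*(v^2 - 2*v) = v*(v - 5)*(v - 2)*(v + 3)*(v + 4)*(v - 2)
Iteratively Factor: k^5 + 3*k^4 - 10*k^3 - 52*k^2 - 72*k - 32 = (k + 2)*(k^4 + k^3 - 12*k^2 - 28*k - 16) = (k - 4)*(k + 2)*(k^3 + 5*k^2 + 8*k + 4) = (k - 4)*(k + 2)^2*(k^2 + 3*k + 2) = (k - 4)*(k + 1)*(k + 2)^2*(k + 2)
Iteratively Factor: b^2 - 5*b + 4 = (b - 1)*(b - 4)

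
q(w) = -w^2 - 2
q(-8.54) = -74.93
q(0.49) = -2.24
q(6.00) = -38.00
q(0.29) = -2.08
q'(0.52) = -1.04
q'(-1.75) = 3.50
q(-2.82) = -9.95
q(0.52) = -2.27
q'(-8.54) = 17.08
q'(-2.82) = 5.64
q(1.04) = -3.08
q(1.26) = -3.59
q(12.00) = -146.00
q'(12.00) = -24.00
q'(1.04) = -2.08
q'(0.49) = -0.98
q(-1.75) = -5.06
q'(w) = -2*w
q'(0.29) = -0.58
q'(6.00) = -12.00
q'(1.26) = -2.52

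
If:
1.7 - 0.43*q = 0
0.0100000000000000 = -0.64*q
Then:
No Solution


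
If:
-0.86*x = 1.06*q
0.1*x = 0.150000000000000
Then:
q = -1.22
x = 1.50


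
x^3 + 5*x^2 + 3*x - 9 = (x - 1)*(x + 3)^2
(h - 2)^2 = h^2 - 4*h + 4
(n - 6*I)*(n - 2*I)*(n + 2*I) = n^3 - 6*I*n^2 + 4*n - 24*I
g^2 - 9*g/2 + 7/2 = (g - 7/2)*(g - 1)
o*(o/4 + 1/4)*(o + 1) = o^3/4 + o^2/2 + o/4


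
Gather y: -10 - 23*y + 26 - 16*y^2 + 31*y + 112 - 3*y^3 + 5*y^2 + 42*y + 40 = -3*y^3 - 11*y^2 + 50*y + 168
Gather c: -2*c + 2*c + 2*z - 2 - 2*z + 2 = 0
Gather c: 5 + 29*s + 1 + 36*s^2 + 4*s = 36*s^2 + 33*s + 6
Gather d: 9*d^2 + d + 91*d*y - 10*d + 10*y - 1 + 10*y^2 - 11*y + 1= 9*d^2 + d*(91*y - 9) + 10*y^2 - y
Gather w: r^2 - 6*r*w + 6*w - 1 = r^2 + w*(6 - 6*r) - 1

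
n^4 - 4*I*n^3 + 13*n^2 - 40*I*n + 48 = (n - 4*I)^2*(n + I)*(n + 3*I)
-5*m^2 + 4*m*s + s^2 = (-m + s)*(5*m + s)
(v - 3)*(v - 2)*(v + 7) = v^3 + 2*v^2 - 29*v + 42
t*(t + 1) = t^2 + t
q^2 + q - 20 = (q - 4)*(q + 5)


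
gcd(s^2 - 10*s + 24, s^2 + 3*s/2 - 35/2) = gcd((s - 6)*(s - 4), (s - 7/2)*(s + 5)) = 1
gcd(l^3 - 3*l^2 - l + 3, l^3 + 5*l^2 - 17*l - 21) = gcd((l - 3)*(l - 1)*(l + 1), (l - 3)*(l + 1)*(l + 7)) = l^2 - 2*l - 3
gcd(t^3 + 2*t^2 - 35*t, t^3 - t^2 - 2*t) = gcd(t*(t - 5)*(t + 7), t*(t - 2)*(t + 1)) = t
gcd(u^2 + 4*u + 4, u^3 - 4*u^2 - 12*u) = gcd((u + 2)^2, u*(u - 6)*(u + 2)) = u + 2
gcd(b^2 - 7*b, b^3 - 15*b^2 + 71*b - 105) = b - 7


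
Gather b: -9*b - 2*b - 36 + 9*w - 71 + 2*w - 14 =-11*b + 11*w - 121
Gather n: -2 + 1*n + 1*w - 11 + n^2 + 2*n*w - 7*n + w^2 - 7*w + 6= n^2 + n*(2*w - 6) + w^2 - 6*w - 7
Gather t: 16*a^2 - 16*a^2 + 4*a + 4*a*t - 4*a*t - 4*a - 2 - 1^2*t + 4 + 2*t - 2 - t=0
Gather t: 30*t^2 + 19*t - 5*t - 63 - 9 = 30*t^2 + 14*t - 72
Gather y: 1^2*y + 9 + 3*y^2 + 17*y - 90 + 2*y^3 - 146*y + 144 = 2*y^3 + 3*y^2 - 128*y + 63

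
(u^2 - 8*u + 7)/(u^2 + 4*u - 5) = (u - 7)/(u + 5)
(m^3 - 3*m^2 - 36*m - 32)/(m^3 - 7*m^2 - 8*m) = (m + 4)/m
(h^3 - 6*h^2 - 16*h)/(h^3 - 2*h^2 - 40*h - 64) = h/(h + 4)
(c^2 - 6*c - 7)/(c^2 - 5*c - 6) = (c - 7)/(c - 6)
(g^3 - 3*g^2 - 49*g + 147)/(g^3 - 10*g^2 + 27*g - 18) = (g^2 - 49)/(g^2 - 7*g + 6)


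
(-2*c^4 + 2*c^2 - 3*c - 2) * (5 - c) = 2*c^5 - 10*c^4 - 2*c^3 + 13*c^2 - 13*c - 10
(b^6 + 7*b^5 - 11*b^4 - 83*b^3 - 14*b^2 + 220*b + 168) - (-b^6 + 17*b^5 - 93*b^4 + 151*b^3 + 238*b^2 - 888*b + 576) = 2*b^6 - 10*b^5 + 82*b^4 - 234*b^3 - 252*b^2 + 1108*b - 408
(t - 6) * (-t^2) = -t^3 + 6*t^2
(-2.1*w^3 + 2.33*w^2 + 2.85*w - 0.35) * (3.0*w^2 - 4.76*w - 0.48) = -6.3*w^5 + 16.986*w^4 - 1.5328*w^3 - 15.7344*w^2 + 0.298*w + 0.168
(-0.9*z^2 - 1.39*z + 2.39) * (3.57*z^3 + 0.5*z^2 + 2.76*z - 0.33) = -3.213*z^5 - 5.4123*z^4 + 5.3533*z^3 - 2.3444*z^2 + 7.0551*z - 0.7887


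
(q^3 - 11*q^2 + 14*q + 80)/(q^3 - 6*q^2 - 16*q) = (q - 5)/q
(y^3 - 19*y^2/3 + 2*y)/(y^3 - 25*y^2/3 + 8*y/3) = (y - 6)/(y - 8)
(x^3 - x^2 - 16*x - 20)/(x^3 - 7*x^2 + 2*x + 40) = (x + 2)/(x - 4)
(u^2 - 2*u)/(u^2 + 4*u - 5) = u*(u - 2)/(u^2 + 4*u - 5)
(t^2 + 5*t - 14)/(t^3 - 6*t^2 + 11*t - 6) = (t + 7)/(t^2 - 4*t + 3)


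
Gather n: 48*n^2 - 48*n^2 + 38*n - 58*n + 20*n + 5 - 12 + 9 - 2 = 0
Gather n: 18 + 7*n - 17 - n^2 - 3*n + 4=-n^2 + 4*n + 5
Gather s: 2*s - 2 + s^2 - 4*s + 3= s^2 - 2*s + 1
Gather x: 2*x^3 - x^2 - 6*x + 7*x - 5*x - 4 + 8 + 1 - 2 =2*x^3 - x^2 - 4*x + 3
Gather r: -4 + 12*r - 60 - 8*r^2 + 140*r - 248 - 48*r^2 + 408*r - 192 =-56*r^2 + 560*r - 504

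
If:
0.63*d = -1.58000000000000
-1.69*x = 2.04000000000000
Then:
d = -2.51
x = -1.21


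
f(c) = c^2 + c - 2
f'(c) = 2*c + 1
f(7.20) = 57.04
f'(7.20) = 15.40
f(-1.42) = -1.40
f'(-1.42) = -1.84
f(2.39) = 6.10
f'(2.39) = 5.78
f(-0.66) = -2.22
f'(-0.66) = -0.32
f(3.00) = 10.00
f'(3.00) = 7.00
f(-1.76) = -0.66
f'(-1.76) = -2.52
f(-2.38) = 1.28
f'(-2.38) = -3.76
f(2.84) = 8.91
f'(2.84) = 6.68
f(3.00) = 10.00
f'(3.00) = 7.00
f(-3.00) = 4.00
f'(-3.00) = -5.00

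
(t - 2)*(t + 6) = t^2 + 4*t - 12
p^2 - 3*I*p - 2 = (p - 2*I)*(p - I)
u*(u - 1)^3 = u^4 - 3*u^3 + 3*u^2 - u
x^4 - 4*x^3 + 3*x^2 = x^2*(x - 3)*(x - 1)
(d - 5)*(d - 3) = d^2 - 8*d + 15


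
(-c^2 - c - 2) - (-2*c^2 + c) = c^2 - 2*c - 2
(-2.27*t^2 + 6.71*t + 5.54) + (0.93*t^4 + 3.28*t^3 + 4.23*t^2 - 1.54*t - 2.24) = 0.93*t^4 + 3.28*t^3 + 1.96*t^2 + 5.17*t + 3.3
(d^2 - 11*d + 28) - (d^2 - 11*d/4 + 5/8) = 219/8 - 33*d/4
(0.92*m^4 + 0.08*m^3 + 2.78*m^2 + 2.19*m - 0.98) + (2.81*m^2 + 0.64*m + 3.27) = 0.92*m^4 + 0.08*m^3 + 5.59*m^2 + 2.83*m + 2.29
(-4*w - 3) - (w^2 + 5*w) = -w^2 - 9*w - 3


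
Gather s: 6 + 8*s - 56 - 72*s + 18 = -64*s - 32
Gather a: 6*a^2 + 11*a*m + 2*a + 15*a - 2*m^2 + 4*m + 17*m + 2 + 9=6*a^2 + a*(11*m + 17) - 2*m^2 + 21*m + 11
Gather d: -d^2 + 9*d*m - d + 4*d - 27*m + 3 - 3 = -d^2 + d*(9*m + 3) - 27*m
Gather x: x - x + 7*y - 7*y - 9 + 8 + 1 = 0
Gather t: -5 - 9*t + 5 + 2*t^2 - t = 2*t^2 - 10*t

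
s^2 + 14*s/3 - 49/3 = (s - 7/3)*(s + 7)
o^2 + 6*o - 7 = (o - 1)*(o + 7)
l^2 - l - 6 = (l - 3)*(l + 2)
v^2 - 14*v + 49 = (v - 7)^2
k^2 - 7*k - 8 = (k - 8)*(k + 1)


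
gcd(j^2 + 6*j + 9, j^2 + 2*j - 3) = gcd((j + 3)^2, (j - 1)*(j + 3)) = j + 3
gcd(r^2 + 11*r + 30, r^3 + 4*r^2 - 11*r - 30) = r + 5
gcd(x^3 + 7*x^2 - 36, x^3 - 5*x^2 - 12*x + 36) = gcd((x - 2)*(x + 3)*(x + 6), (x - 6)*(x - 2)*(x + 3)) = x^2 + x - 6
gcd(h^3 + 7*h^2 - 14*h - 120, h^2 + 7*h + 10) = h + 5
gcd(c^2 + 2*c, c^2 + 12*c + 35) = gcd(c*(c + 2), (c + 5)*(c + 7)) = 1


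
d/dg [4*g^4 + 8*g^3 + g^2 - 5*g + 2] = 16*g^3 + 24*g^2 + 2*g - 5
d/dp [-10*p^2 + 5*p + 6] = 5 - 20*p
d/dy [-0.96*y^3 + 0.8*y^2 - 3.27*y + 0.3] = -2.88*y^2 + 1.6*y - 3.27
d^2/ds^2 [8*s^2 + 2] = 16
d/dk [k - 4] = 1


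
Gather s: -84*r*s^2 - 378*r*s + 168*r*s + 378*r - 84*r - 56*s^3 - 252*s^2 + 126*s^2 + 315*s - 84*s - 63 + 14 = 294*r - 56*s^3 + s^2*(-84*r - 126) + s*(231 - 210*r) - 49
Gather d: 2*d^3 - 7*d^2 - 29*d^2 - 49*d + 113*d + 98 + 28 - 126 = 2*d^3 - 36*d^2 + 64*d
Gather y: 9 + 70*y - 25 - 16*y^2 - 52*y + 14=-16*y^2 + 18*y - 2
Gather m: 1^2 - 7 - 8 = -14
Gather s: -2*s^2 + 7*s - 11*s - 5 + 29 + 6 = -2*s^2 - 4*s + 30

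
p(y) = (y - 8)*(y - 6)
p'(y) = 2*y - 14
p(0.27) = 44.29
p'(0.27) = -13.46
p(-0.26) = 51.71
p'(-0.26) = -14.52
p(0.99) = 35.12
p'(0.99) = -12.02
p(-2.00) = 80.00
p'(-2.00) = -18.00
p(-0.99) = 62.84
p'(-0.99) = -15.98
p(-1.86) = 77.50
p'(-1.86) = -17.72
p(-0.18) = 50.55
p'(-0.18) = -14.36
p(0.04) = 47.44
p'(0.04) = -13.92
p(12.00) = 24.00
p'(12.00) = 10.00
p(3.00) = 15.00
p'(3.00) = -8.00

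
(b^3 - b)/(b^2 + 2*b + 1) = b*(b - 1)/(b + 1)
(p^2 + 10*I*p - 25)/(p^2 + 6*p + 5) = (p^2 + 10*I*p - 25)/(p^2 + 6*p + 5)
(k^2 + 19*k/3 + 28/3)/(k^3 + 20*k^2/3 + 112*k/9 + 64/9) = 3*(3*k + 7)/(9*k^2 + 24*k + 16)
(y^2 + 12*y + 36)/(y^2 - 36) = (y + 6)/(y - 6)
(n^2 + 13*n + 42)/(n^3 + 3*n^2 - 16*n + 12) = (n + 7)/(n^2 - 3*n + 2)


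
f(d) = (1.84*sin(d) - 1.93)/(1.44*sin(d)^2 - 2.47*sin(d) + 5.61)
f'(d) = (-2.88*sin(d)*cos(d) + 2.47*cos(d))*(1.84*sin(d) - 1.93)/(1.44*sin(d)^2 - 2.47*sin(d) + 5.61)^2 + 1.84*cos(d)/(1.44*sin(d)^2 - 2.47*sin(d) + 5.61)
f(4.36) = -0.40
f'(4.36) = 0.01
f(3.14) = -0.34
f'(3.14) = -0.18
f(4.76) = -0.40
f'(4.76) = -0.00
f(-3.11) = -0.35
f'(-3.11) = -0.17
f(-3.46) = -0.27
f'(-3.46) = -0.27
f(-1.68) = -0.40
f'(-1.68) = 0.00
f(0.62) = -0.18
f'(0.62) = 0.30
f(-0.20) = -0.37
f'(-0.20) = 0.11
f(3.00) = -0.32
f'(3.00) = -0.22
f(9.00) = -0.24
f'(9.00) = -0.29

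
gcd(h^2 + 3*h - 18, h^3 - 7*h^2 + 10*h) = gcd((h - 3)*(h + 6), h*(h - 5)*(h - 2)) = 1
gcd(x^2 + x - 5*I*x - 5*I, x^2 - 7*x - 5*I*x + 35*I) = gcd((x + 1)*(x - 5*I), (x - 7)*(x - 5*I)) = x - 5*I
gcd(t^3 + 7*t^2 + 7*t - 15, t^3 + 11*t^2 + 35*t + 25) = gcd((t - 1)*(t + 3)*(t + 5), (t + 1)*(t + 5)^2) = t + 5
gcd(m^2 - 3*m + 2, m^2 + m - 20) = 1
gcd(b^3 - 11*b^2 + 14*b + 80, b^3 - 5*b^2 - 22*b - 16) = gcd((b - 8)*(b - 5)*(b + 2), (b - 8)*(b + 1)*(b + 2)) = b^2 - 6*b - 16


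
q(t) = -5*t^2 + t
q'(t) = 1 - 10*t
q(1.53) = -10.17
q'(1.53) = -14.30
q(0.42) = -0.46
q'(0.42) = -3.20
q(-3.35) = -59.46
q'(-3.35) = 34.50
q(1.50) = -9.75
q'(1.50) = -14.00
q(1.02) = -4.18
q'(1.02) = -9.20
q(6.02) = -175.18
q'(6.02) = -59.20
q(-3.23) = -55.39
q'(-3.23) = 33.30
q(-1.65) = -15.26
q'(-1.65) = 17.50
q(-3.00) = -48.00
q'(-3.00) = 31.00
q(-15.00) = -1140.00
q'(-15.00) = 151.00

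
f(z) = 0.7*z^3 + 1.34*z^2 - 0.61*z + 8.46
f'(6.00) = 91.07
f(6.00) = 204.24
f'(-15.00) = 431.69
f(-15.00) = -2043.39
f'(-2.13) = 3.21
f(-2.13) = 9.07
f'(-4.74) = 33.87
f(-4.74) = -33.09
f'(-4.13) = 24.14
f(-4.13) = -15.48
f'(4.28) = 49.33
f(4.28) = 85.28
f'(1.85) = 11.54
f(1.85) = 16.35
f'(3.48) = 34.15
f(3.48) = 52.07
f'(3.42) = 33.12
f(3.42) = 50.05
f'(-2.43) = 5.28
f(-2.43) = 7.81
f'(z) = 2.1*z^2 + 2.68*z - 0.61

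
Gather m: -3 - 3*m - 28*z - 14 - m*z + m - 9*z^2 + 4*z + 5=m*(-z - 2) - 9*z^2 - 24*z - 12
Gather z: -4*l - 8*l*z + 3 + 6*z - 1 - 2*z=-4*l + z*(4 - 8*l) + 2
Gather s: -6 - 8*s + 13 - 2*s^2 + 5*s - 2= -2*s^2 - 3*s + 5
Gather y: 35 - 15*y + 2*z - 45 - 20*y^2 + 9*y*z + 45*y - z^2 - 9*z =-20*y^2 + y*(9*z + 30) - z^2 - 7*z - 10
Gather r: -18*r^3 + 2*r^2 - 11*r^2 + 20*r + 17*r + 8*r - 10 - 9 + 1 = -18*r^3 - 9*r^2 + 45*r - 18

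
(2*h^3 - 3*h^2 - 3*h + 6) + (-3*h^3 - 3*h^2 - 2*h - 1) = -h^3 - 6*h^2 - 5*h + 5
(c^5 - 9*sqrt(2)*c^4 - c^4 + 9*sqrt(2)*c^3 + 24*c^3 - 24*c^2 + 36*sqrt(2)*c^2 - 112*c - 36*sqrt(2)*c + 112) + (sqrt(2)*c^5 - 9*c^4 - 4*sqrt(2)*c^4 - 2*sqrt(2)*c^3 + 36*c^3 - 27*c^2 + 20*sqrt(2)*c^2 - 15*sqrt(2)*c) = c^5 + sqrt(2)*c^5 - 13*sqrt(2)*c^4 - 10*c^4 + 7*sqrt(2)*c^3 + 60*c^3 - 51*c^2 + 56*sqrt(2)*c^2 - 112*c - 51*sqrt(2)*c + 112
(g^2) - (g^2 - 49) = 49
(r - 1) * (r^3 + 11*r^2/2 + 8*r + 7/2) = r^4 + 9*r^3/2 + 5*r^2/2 - 9*r/2 - 7/2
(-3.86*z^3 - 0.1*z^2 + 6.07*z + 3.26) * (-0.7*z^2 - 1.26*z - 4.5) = 2.702*z^5 + 4.9336*z^4 + 13.247*z^3 - 9.4802*z^2 - 31.4226*z - 14.67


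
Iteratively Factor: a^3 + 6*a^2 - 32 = (a - 2)*(a^2 + 8*a + 16) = (a - 2)*(a + 4)*(a + 4)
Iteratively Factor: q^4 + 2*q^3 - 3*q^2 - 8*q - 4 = (q + 1)*(q^3 + q^2 - 4*q - 4) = (q + 1)^2*(q^2 - 4) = (q - 2)*(q + 1)^2*(q + 2)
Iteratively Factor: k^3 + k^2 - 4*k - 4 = (k + 1)*(k^2 - 4) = (k - 2)*(k + 1)*(k + 2)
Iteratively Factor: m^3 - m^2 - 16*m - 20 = (m + 2)*(m^2 - 3*m - 10) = (m + 2)^2*(m - 5)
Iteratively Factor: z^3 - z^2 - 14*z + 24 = (z + 4)*(z^2 - 5*z + 6) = (z - 3)*(z + 4)*(z - 2)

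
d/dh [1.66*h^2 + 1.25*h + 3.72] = 3.32*h + 1.25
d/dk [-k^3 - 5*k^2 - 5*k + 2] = -3*k^2 - 10*k - 5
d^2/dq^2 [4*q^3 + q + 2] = 24*q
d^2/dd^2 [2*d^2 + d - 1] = 4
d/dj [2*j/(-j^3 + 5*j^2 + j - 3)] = 2*(2*j^3 - 5*j^2 - 3)/(j^6 - 10*j^5 + 23*j^4 + 16*j^3 - 29*j^2 - 6*j + 9)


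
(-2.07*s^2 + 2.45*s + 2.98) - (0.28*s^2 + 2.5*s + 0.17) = -2.35*s^2 - 0.0499999999999998*s + 2.81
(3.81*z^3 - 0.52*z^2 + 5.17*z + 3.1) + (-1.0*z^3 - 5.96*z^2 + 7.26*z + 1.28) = 2.81*z^3 - 6.48*z^2 + 12.43*z + 4.38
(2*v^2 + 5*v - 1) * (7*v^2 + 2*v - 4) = 14*v^4 + 39*v^3 - 5*v^2 - 22*v + 4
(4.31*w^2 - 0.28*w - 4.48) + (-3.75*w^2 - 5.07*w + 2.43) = 0.56*w^2 - 5.35*w - 2.05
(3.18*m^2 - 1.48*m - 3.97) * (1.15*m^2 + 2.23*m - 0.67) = 3.657*m^4 + 5.3894*m^3 - 9.9965*m^2 - 7.8615*m + 2.6599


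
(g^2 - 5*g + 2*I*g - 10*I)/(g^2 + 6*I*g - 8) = (g - 5)/(g + 4*I)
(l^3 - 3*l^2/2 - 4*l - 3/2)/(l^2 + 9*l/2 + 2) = (l^2 - 2*l - 3)/(l + 4)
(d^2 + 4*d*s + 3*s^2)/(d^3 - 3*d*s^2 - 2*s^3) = (-d - 3*s)/(-d^2 + d*s + 2*s^2)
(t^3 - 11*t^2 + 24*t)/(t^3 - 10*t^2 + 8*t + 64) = t*(t - 3)/(t^2 - 2*t - 8)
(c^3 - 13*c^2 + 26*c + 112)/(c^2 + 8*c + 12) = (c^2 - 15*c + 56)/(c + 6)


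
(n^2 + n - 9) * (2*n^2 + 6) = 2*n^4 + 2*n^3 - 12*n^2 + 6*n - 54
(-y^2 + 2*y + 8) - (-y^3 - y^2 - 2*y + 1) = y^3 + 4*y + 7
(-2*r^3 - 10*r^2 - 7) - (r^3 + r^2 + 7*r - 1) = -3*r^3 - 11*r^2 - 7*r - 6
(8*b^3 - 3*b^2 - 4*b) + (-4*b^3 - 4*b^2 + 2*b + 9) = 4*b^3 - 7*b^2 - 2*b + 9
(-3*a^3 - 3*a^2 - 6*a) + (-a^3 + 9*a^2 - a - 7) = -4*a^3 + 6*a^2 - 7*a - 7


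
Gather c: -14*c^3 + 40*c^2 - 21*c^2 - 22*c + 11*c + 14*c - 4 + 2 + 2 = -14*c^3 + 19*c^2 + 3*c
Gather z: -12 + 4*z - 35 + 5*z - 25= 9*z - 72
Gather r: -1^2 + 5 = 4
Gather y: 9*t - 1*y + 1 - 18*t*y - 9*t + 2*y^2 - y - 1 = 2*y^2 + y*(-18*t - 2)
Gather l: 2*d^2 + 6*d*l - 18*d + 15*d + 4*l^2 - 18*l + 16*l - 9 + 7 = 2*d^2 - 3*d + 4*l^2 + l*(6*d - 2) - 2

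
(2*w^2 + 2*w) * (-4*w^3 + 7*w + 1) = -8*w^5 - 8*w^4 + 14*w^3 + 16*w^2 + 2*w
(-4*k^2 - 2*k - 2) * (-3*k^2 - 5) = 12*k^4 + 6*k^3 + 26*k^2 + 10*k + 10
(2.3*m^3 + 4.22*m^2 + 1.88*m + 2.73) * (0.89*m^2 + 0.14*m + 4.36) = 2.047*m^5 + 4.0778*m^4 + 12.292*m^3 + 21.0921*m^2 + 8.579*m + 11.9028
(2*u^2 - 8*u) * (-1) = -2*u^2 + 8*u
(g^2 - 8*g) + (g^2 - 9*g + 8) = 2*g^2 - 17*g + 8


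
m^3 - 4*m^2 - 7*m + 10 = (m - 5)*(m - 1)*(m + 2)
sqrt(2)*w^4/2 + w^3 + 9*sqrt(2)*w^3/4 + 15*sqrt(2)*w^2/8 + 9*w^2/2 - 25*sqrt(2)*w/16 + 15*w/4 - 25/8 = (w - 1/2)*(w + 5/2)^2*(sqrt(2)*w/2 + 1)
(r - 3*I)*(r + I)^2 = r^3 - I*r^2 + 5*r + 3*I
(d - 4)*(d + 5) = d^2 + d - 20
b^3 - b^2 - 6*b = b*(b - 3)*(b + 2)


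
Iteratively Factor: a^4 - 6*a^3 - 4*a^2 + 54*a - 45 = (a - 3)*(a^3 - 3*a^2 - 13*a + 15) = (a - 5)*(a - 3)*(a^2 + 2*a - 3) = (a - 5)*(a - 3)*(a - 1)*(a + 3)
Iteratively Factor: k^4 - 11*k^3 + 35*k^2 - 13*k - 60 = (k + 1)*(k^3 - 12*k^2 + 47*k - 60) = (k - 4)*(k + 1)*(k^2 - 8*k + 15) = (k - 5)*(k - 4)*(k + 1)*(k - 3)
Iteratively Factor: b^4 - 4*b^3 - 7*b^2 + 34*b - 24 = (b - 4)*(b^3 - 7*b + 6) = (b - 4)*(b - 1)*(b^2 + b - 6) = (b - 4)*(b - 1)*(b + 3)*(b - 2)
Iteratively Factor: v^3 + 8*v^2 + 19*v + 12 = (v + 1)*(v^2 + 7*v + 12) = (v + 1)*(v + 4)*(v + 3)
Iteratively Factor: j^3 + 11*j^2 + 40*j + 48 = (j + 4)*(j^2 + 7*j + 12) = (j + 4)^2*(j + 3)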